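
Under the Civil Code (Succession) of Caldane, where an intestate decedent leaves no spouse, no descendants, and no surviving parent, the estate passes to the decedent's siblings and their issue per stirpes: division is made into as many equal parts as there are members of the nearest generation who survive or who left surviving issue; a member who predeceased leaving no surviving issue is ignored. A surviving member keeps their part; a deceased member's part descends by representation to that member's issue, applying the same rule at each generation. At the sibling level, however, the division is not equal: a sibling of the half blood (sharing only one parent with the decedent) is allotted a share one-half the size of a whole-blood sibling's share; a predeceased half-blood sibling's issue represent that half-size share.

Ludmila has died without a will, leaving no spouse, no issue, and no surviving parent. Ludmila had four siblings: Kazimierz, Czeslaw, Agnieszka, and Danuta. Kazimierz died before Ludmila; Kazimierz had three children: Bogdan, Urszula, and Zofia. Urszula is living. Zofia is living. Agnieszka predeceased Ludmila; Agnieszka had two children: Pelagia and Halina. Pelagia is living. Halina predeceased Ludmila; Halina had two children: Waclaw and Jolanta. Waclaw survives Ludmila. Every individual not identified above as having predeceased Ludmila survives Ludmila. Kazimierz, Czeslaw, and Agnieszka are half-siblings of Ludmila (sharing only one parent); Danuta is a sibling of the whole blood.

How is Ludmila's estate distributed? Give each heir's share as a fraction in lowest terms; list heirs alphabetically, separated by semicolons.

Bogdan 1/15; Czeslaw 1/5; Danuta 2/5; Jolanta 1/20; Pelagia 1/10; Urszula 1/15; Waclaw 1/20; Zofia 1/15

No spouse, descendants, or parent survives, so the estate passes to Ludmila's siblings per stirpes.
Half-blood siblings count for one-half the weight of whole-blood siblings at the initial division.
Dividing 1 in proportion to weights (total weight 5/2): Kazimierz (weight 1/2) → 1/5; Czeslaw (weight 1/2) → 1/5; Agnieszka (weight 1/2) → 1/5; Danuta (weight 1) → 2/5.
Kazimierz predeceased; the 1/5 allotted to Kazimierz's branch passes to Kazimierz's issue by representation.
The 1/5 is divided into 3 equal shares of 1/15 among Bogdan, Urszula, Zofia.
Bogdan is living and takes 1/15.
Urszula is living and takes 1/15.
Zofia is living and takes 1/15.
Czeslaw is living and takes 1/5.
Agnieszka predeceased; the 1/5 allotted to Agnieszka's branch passes to Agnieszka's issue by representation.
The 1/5 is divided into 2 equal shares of 1/10 among Pelagia, Halina.
Pelagia is living and takes 1/10.
Halina predeceased; the 1/10 allotted to Halina's branch passes to Halina's issue by representation.
The 1/10 is divided into 2 equal shares of 1/20 among Waclaw, Jolanta.
Waclaw is living and takes 1/20.
Jolanta is living and takes 1/20.
Danuta is living and takes 2/5.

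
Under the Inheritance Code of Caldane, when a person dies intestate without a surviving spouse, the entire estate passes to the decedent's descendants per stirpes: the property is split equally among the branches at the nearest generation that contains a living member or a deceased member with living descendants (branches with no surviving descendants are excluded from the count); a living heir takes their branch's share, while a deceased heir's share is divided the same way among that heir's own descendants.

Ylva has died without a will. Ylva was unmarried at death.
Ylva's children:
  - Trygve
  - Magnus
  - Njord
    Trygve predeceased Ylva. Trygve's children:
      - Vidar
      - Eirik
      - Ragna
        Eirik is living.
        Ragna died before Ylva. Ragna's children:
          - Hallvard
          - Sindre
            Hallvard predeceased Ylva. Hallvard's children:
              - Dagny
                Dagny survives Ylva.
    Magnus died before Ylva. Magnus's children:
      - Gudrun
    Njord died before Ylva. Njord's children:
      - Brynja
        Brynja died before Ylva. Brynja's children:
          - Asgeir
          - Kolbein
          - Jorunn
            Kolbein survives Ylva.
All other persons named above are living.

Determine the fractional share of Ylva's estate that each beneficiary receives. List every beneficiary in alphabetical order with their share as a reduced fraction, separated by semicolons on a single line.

There is no surviving spouse, so the entire estate passes to Ylva's descendants per stirpes.
The estate is divided into 3 equal shares of 1/3 among Trygve, Magnus, Njord.
Trygve predeceased; the 1/3 allotted to Trygve's branch passes to Trygve's issue by representation.
The 1/3 is divided into 3 equal shares of 1/9 among Vidar, Eirik, Ragna.
Vidar is living and takes 1/9.
Eirik is living and takes 1/9.
Ragna predeceased; the 1/9 allotted to Ragna's branch passes to Ragna's issue by representation.
The 1/9 is divided into 2 equal shares of 1/18 among Hallvard, Sindre.
Hallvard predeceased; the 1/18 allotted to Hallvard's branch passes to Hallvard's issue by representation.
Dagny is the sole taker at this level and receives the full 1/18.
Sindre is living and takes 1/18.
Magnus predeceased; the 1/3 allotted to Magnus's branch passes to Magnus's issue by representation.
Gudrun is the sole taker at this level and receives the full 1/3.
Njord predeceased; the 1/3 allotted to Njord's branch passes to Njord's issue by representation.
Brynja's line is the sole branch at this level, so the full 1/3 passes to Brynja's issue by representation.
The 1/3 is divided into 3 equal shares of 1/9 among Asgeir, Kolbein, Jorunn.
Asgeir is living and takes 1/9.
Kolbein is living and takes 1/9.
Jorunn is living and takes 1/9.

Asgeir 1/9; Dagny 1/18; Eirik 1/9; Gudrun 1/3; Jorunn 1/9; Kolbein 1/9; Sindre 1/18; Vidar 1/9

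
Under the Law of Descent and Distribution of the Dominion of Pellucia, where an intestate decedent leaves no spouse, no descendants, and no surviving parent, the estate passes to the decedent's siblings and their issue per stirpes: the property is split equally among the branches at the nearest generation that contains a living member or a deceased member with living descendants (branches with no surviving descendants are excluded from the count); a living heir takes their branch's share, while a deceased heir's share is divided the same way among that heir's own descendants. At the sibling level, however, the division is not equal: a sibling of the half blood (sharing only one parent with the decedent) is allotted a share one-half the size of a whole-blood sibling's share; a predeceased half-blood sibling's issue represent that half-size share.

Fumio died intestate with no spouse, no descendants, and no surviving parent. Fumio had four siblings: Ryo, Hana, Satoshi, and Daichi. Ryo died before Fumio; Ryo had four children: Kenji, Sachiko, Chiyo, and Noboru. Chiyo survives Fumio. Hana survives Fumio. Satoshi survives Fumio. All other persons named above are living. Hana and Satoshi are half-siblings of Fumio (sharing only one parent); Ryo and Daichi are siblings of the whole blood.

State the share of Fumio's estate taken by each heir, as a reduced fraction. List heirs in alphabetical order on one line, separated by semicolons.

No spouse, descendants, or parent survives, so the estate passes to Fumio's siblings per stirpes.
Half-blood siblings count for one-half the weight of whole-blood siblings at the initial division.
Dividing 1 in proportion to weights (total weight 3): Ryo (weight 1) → 1/3; Hana (weight 1/2) → 1/6; Satoshi (weight 1/2) → 1/6; Daichi (weight 1) → 1/3.
Ryo predeceased; the 1/3 allotted to Ryo's branch passes to Ryo's issue by representation.
The 1/3 is divided into 4 equal shares of 1/12 among Kenji, Sachiko, Chiyo, Noboru.
Kenji is living and takes 1/12.
Sachiko is living and takes 1/12.
Chiyo is living and takes 1/12.
Noboru is living and takes 1/12.
Hana is living and takes 1/6.
Satoshi is living and takes 1/6.
Daichi is living and takes 1/3.

Chiyo 1/12; Daichi 1/3; Hana 1/6; Kenji 1/12; Noboru 1/12; Sachiko 1/12; Satoshi 1/6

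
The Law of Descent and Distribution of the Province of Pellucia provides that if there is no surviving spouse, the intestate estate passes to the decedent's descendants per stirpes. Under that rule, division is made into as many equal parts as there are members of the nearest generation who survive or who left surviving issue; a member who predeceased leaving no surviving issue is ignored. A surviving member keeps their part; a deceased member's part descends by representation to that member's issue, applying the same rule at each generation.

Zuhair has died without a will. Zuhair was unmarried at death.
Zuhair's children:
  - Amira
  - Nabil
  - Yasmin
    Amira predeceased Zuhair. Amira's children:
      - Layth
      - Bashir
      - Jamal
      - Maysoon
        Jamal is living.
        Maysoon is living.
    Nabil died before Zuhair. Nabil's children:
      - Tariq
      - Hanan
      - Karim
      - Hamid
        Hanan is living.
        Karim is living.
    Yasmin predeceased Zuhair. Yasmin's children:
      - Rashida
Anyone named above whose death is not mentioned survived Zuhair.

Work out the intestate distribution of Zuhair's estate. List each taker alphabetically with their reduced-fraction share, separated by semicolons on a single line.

There is no surviving spouse, so the entire estate passes to Zuhair's descendants per stirpes.
The estate is divided into 3 equal shares of 1/3 among Amira, Nabil, Yasmin.
Amira predeceased; the 1/3 allotted to Amira's branch passes to Amira's issue by representation.
The 1/3 is divided into 4 equal shares of 1/12 among Layth, Bashir, Jamal, Maysoon.
Layth is living and takes 1/12.
Bashir is living and takes 1/12.
Jamal is living and takes 1/12.
Maysoon is living and takes 1/12.
Nabil predeceased; the 1/3 allotted to Nabil's branch passes to Nabil's issue by representation.
The 1/3 is divided into 4 equal shares of 1/12 among Tariq, Hanan, Karim, Hamid.
Tariq is living and takes 1/12.
Hanan is living and takes 1/12.
Karim is living and takes 1/12.
Hamid is living and takes 1/12.
Yasmin predeceased; the 1/3 allotted to Yasmin's branch passes to Yasmin's issue by representation.
Rashida is the sole taker at this level and receives the full 1/3.

Bashir 1/12; Hamid 1/12; Hanan 1/12; Jamal 1/12; Karim 1/12; Layth 1/12; Maysoon 1/12; Rashida 1/3; Tariq 1/12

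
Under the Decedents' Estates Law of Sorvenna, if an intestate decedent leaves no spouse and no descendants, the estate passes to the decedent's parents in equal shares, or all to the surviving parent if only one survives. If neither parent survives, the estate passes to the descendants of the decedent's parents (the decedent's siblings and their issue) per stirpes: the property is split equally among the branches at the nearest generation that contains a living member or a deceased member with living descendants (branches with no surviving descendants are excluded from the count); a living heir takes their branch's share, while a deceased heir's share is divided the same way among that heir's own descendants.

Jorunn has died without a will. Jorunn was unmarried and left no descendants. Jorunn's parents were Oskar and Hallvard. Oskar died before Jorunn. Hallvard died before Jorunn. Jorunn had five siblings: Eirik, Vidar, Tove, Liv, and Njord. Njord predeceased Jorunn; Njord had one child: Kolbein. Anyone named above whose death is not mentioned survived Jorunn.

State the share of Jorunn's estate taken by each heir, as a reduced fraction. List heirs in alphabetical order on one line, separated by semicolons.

Neither parent survives and there are no descendants, so the estate passes to Jorunn's siblings and their issue per stirpes.
The estate is divided into 5 equal shares of 1/5 among Eirik, Vidar, Tove, Liv, Njord.
Eirik is living and takes 1/5.
Vidar is living and takes 1/5.
Tove is living and takes 1/5.
Liv is living and takes 1/5.
Njord predeceased; the 1/5 allotted to Njord's branch passes to Njord's issue by representation.
Kolbein is the sole taker at this level and receives the full 1/5.

Eirik 1/5; Kolbein 1/5; Liv 1/5; Tove 1/5; Vidar 1/5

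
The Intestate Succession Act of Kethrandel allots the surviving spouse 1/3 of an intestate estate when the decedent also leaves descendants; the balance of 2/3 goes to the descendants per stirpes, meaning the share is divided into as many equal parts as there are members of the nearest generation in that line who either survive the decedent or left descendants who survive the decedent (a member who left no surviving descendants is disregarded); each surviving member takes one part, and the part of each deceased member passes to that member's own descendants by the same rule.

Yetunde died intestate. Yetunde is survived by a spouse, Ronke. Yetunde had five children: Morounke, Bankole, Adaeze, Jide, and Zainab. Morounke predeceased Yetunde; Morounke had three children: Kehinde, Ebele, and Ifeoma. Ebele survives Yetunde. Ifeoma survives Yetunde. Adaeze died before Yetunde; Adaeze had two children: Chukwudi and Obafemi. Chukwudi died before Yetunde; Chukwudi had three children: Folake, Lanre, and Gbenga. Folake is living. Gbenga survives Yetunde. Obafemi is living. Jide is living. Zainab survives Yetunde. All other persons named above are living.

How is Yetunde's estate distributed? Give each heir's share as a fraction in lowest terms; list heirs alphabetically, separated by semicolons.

Ronke, as surviving spouse, takes 1/3.
The remaining 2/3 passes to Yetunde's descendants per stirpes.
The 2/3 is divided into 5 equal shares of 2/15 among Morounke, Bankole, Adaeze, Jide, Zainab.
Morounke predeceased; the 2/15 allotted to Morounke's branch passes to Morounke's issue by representation.
The 2/15 is divided into 3 equal shares of 2/45 among Kehinde, Ebele, Ifeoma.
Kehinde is living and takes 2/45.
Ebele is living and takes 2/45.
Ifeoma is living and takes 2/45.
Bankole is living and takes 2/15.
Adaeze predeceased; the 2/15 allotted to Adaeze's branch passes to Adaeze's issue by representation.
The 2/15 is divided into 2 equal shares of 1/15 among Chukwudi, Obafemi.
Chukwudi predeceased; the 1/15 allotted to Chukwudi's branch passes to Chukwudi's issue by representation.
The 1/15 is divided into 3 equal shares of 1/45 among Folake, Lanre, Gbenga.
Folake is living and takes 1/45.
Lanre is living and takes 1/45.
Gbenga is living and takes 1/45.
Obafemi is living and takes 1/15.
Jide is living and takes 2/15.
Zainab is living and takes 2/15.

Bankole 2/15; Ebele 2/45; Folake 1/45; Gbenga 1/45; Ifeoma 2/45; Jide 2/15; Kehinde 2/45; Lanre 1/45; Obafemi 1/15; Ronke 1/3; Zainab 2/15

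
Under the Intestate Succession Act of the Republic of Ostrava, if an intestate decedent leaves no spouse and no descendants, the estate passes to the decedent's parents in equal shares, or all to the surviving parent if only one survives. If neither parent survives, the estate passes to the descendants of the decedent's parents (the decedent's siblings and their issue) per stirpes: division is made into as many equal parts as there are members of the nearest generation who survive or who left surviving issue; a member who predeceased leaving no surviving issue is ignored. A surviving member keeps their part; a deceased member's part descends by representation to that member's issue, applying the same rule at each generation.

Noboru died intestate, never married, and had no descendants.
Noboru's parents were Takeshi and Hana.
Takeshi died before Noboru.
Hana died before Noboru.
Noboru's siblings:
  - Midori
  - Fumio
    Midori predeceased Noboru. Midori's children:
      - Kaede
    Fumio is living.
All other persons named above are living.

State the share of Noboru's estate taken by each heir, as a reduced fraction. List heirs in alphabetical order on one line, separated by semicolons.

Fumio 1/2; Kaede 1/2

Neither parent survives and there are no descendants, so the estate passes to Noboru's siblings and their issue per stirpes.
The estate is divided into 2 equal shares of 1/2 among Midori, Fumio.
Midori predeceased; the 1/2 allotted to Midori's branch passes to Midori's issue by representation.
Kaede is the sole taker at this level and receives the full 1/2.
Fumio is living and takes 1/2.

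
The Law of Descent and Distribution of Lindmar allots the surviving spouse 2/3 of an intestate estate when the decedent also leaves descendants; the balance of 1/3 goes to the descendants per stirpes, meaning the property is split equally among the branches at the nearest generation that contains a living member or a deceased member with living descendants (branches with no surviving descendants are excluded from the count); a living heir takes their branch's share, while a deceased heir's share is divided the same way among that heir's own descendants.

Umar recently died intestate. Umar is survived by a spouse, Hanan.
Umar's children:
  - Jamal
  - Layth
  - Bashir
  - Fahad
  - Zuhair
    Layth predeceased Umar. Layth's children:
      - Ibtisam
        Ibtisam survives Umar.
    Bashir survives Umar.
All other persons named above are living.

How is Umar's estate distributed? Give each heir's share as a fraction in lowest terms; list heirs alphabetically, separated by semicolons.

Bashir 1/15; Fahad 1/15; Hanan 2/3; Ibtisam 1/15; Jamal 1/15; Zuhair 1/15

Hanan, as surviving spouse, takes 2/3.
The remaining 1/3 passes to Umar's descendants per stirpes.
The 1/3 is divided into 5 equal shares of 1/15 among Jamal, Layth, Bashir, Fahad, Zuhair.
Jamal is living and takes 1/15.
Layth predeceased; the 1/15 allotted to Layth's branch passes to Layth's issue by representation.
Ibtisam is the sole taker at this level and receives the full 1/15.
Bashir is living and takes 1/15.
Fahad is living and takes 1/15.
Zuhair is living and takes 1/15.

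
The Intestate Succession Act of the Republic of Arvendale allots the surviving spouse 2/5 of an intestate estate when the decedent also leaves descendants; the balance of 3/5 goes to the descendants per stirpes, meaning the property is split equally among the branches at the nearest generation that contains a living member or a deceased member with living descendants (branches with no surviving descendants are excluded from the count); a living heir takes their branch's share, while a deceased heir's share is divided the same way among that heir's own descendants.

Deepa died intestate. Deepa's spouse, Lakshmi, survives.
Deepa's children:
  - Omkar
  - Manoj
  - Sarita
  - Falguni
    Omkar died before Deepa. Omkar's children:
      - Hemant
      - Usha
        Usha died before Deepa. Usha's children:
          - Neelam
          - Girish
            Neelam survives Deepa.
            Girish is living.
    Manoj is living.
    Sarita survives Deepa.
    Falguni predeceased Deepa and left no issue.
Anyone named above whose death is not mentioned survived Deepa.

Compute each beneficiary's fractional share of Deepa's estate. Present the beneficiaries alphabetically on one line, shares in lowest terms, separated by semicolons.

Girish 1/20; Hemant 1/10; Lakshmi 2/5; Manoj 1/5; Neelam 1/20; Sarita 1/5

Lakshmi, as surviving spouse, takes 2/5.
The remaining 3/5 passes to Deepa's descendants per stirpes.
Falguni left no surviving issue, so that branch lapses and is disregarded.
The 3/5 is divided into 3 equal shares of 1/5 among Omkar, Manoj, Sarita.
Omkar predeceased; the 1/5 allotted to Omkar's branch passes to Omkar's issue by representation.
The 1/5 is divided into 2 equal shares of 1/10 among Hemant, Usha.
Hemant is living and takes 1/10.
Usha predeceased; the 1/10 allotted to Usha's branch passes to Usha's issue by representation.
The 1/10 is divided into 2 equal shares of 1/20 among Neelam, Girish.
Neelam is living and takes 1/20.
Girish is living and takes 1/20.
Manoj is living and takes 1/5.
Sarita is living and takes 1/5.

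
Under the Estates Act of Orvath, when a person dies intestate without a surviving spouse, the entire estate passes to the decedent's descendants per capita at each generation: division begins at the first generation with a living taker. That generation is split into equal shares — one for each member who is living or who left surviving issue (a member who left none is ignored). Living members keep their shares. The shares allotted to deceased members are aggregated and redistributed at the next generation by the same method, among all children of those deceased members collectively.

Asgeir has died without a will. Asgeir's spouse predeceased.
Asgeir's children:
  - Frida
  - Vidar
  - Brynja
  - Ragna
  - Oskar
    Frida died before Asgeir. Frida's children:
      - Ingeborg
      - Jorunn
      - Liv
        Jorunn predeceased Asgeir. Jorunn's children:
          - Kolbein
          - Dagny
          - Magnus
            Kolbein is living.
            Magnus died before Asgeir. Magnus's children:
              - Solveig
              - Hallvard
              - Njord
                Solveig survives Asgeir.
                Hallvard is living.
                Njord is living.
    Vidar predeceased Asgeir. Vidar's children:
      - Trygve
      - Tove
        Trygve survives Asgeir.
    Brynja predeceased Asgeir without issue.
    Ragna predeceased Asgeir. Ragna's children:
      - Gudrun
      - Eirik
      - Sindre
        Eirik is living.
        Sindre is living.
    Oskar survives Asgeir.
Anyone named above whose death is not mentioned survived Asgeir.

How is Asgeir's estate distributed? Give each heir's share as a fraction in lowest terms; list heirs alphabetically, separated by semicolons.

Dagny 1/32; Eirik 3/32; Gudrun 3/32; Hallvard 1/96; Ingeborg 3/32; Kolbein 1/32; Liv 3/32; Njord 1/96; Oskar 1/4; Sindre 3/32; Solveig 1/96; Tove 3/32; Trygve 3/32

There is no surviving spouse, so the entire estate passes to Asgeir's descendants per capita at each generation.
At generation 1 (Frida, Vidar, Ragna, Oskar) there are 4 shares of (1)/4 = 1/4 each.
Living: Oskar — each takes 1/4.
Deceased: Frida, Vidar, and Ragna. Their combined 3/4 is pooled and carried to generation 2.
At generation 2 (Ingeborg, Jorunn, Liv, Trygve, Tove, Gudrun, Eirik, Sindre) there are 8 shares of (3/4)/8 = 3/32 each.
Living: Ingeborg, Liv, Trygve, Tove, Gudrun, Eirik, and Sindre — each takes 3/32.
Deceased: Jorunn. That 3/32 share is carried to generation 3.
At generation 3 (Kolbein, Dagny, Magnus) there are 3 shares of (3/32)/3 = 1/32 each.
Living: Kolbein and Dagny — each takes 1/32.
Deceased: Magnus. That 1/32 share is carried to generation 4.
At generation 4 (Solveig, Hallvard, Njord) there are 3 shares of (1/32)/3 = 1/96 each.
Living: Solveig, Hallvard, and Njord — each takes 1/96.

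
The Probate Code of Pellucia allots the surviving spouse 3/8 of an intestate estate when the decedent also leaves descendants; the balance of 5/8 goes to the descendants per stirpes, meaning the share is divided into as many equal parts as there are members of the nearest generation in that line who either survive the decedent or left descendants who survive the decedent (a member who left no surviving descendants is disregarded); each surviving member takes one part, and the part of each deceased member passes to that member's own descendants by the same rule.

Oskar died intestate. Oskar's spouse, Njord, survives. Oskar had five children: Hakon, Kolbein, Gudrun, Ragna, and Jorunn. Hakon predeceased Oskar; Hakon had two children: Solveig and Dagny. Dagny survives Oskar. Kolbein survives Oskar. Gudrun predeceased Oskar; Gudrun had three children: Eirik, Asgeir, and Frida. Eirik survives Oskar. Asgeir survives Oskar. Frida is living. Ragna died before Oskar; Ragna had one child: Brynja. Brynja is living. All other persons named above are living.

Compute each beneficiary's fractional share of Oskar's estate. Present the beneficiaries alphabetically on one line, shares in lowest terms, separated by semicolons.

Njord, as surviving spouse, takes 3/8.
The remaining 5/8 passes to Oskar's descendants per stirpes.
The 5/8 is divided into 5 equal shares of 1/8 among Hakon, Kolbein, Gudrun, Ragna, Jorunn.
Hakon predeceased; the 1/8 allotted to Hakon's branch passes to Hakon's issue by representation.
The 1/8 is divided into 2 equal shares of 1/16 among Solveig, Dagny.
Solveig is living and takes 1/16.
Dagny is living and takes 1/16.
Kolbein is living and takes 1/8.
Gudrun predeceased; the 1/8 allotted to Gudrun's branch passes to Gudrun's issue by representation.
The 1/8 is divided into 3 equal shares of 1/24 among Eirik, Asgeir, Frida.
Eirik is living and takes 1/24.
Asgeir is living and takes 1/24.
Frida is living and takes 1/24.
Ragna predeceased; the 1/8 allotted to Ragna's branch passes to Ragna's issue by representation.
Brynja is the sole taker at this level and receives the full 1/8.
Jorunn is living and takes 1/8.

Asgeir 1/24; Brynja 1/8; Dagny 1/16; Eirik 1/24; Frida 1/24; Jorunn 1/8; Kolbein 1/8; Njord 3/8; Solveig 1/16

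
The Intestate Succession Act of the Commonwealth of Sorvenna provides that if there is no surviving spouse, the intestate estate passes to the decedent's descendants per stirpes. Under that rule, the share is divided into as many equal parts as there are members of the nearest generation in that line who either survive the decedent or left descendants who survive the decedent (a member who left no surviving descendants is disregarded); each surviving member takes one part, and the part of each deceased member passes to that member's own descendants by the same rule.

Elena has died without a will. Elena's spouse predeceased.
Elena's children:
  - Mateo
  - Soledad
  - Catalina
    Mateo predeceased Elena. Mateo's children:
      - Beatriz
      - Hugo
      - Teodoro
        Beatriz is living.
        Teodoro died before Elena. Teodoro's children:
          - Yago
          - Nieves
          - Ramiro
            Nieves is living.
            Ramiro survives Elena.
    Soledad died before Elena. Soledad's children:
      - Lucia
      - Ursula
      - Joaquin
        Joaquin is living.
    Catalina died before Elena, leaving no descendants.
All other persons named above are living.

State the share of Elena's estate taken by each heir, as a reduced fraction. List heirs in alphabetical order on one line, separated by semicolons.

There is no surviving spouse, so the entire estate passes to Elena's descendants per stirpes.
Catalina left no surviving issue, so that branch lapses and is disregarded.
The estate is divided into 2 equal shares of 1/2 among Mateo, Soledad.
Mateo predeceased; the 1/2 allotted to Mateo's branch passes to Mateo's issue by representation.
The 1/2 is divided into 3 equal shares of 1/6 among Beatriz, Hugo, Teodoro.
Beatriz is living and takes 1/6.
Hugo is living and takes 1/6.
Teodoro predeceased; the 1/6 allotted to Teodoro's branch passes to Teodoro's issue by representation.
The 1/6 is divided into 3 equal shares of 1/18 among Yago, Nieves, Ramiro.
Yago is living and takes 1/18.
Nieves is living and takes 1/18.
Ramiro is living and takes 1/18.
Soledad predeceased; the 1/2 allotted to Soledad's branch passes to Soledad's issue by representation.
The 1/2 is divided into 3 equal shares of 1/6 among Lucia, Ursula, Joaquin.
Lucia is living and takes 1/6.
Ursula is living and takes 1/6.
Joaquin is living and takes 1/6.

Beatriz 1/6; Hugo 1/6; Joaquin 1/6; Lucia 1/6; Nieves 1/18; Ramiro 1/18; Ursula 1/6; Yago 1/18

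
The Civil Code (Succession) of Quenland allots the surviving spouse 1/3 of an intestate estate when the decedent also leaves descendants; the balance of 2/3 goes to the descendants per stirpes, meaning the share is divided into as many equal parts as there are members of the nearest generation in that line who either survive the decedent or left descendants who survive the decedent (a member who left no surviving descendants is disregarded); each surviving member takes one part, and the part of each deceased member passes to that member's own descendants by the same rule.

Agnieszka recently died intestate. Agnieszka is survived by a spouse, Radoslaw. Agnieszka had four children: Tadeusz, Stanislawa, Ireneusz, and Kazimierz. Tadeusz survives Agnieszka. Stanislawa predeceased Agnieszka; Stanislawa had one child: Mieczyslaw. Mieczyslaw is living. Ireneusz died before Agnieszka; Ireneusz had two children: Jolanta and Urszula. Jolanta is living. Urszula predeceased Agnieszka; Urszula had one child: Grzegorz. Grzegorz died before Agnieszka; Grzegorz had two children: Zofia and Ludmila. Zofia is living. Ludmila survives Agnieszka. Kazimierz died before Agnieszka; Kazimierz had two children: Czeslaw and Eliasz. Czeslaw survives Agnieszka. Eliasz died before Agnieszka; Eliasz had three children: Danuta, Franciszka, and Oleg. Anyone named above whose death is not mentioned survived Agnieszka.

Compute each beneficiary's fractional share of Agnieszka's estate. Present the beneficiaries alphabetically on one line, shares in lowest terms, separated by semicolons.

Radoslaw, as surviving spouse, takes 1/3.
The remaining 2/3 passes to Agnieszka's descendants per stirpes.
The 2/3 is divided into 4 equal shares of 1/6 among Tadeusz, Stanislawa, Ireneusz, Kazimierz.
Tadeusz is living and takes 1/6.
Stanislawa predeceased; the 1/6 allotted to Stanislawa's branch passes to Stanislawa's issue by representation.
Mieczyslaw is the sole taker at this level and receives the full 1/6.
Ireneusz predeceased; the 1/6 allotted to Ireneusz's branch passes to Ireneusz's issue by representation.
The 1/6 is divided into 2 equal shares of 1/12 among Jolanta, Urszula.
Jolanta is living and takes 1/12.
Urszula predeceased; the 1/12 allotted to Urszula's branch passes to Urszula's issue by representation.
Grzegorz's line is the sole branch at this level, so the full 1/12 passes to Grzegorz's issue by representation.
The 1/12 is divided into 2 equal shares of 1/24 among Zofia, Ludmila.
Zofia is living and takes 1/24.
Ludmila is living and takes 1/24.
Kazimierz predeceased; the 1/6 allotted to Kazimierz's branch passes to Kazimierz's issue by representation.
The 1/6 is divided into 2 equal shares of 1/12 among Czeslaw, Eliasz.
Czeslaw is living and takes 1/12.
Eliasz predeceased; the 1/12 allotted to Eliasz's branch passes to Eliasz's issue by representation.
The 1/12 is divided into 3 equal shares of 1/36 among Danuta, Franciszka, Oleg.
Danuta is living and takes 1/36.
Franciszka is living and takes 1/36.
Oleg is living and takes 1/36.

Czeslaw 1/12; Danuta 1/36; Franciszka 1/36; Jolanta 1/12; Ludmila 1/24; Mieczyslaw 1/6; Oleg 1/36; Radoslaw 1/3; Tadeusz 1/6; Zofia 1/24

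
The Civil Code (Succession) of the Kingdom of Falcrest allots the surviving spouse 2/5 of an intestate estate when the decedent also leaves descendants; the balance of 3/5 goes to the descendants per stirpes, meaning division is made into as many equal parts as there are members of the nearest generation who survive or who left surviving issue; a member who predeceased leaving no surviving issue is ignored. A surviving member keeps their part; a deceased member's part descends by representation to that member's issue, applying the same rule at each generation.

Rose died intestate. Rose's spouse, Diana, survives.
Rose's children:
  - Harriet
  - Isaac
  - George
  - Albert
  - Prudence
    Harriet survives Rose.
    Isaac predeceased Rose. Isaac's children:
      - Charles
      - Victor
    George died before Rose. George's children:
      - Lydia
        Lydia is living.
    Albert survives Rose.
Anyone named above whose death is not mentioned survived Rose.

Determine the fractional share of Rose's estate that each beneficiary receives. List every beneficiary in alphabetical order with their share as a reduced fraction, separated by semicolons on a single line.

Diana, as surviving spouse, takes 2/5.
The remaining 3/5 passes to Rose's descendants per stirpes.
The 3/5 is divided into 5 equal shares of 3/25 among Harriet, Isaac, George, Albert, Prudence.
Harriet is living and takes 3/25.
Isaac predeceased; the 3/25 allotted to Isaac's branch passes to Isaac's issue by representation.
The 3/25 is divided into 2 equal shares of 3/50 among Charles, Victor.
Charles is living and takes 3/50.
Victor is living and takes 3/50.
George predeceased; the 3/25 allotted to George's branch passes to George's issue by representation.
Lydia is the sole taker at this level and receives the full 3/25.
Albert is living and takes 3/25.
Prudence is living and takes 3/25.

Albert 3/25; Charles 3/50; Diana 2/5; Harriet 3/25; Lydia 3/25; Prudence 3/25; Victor 3/50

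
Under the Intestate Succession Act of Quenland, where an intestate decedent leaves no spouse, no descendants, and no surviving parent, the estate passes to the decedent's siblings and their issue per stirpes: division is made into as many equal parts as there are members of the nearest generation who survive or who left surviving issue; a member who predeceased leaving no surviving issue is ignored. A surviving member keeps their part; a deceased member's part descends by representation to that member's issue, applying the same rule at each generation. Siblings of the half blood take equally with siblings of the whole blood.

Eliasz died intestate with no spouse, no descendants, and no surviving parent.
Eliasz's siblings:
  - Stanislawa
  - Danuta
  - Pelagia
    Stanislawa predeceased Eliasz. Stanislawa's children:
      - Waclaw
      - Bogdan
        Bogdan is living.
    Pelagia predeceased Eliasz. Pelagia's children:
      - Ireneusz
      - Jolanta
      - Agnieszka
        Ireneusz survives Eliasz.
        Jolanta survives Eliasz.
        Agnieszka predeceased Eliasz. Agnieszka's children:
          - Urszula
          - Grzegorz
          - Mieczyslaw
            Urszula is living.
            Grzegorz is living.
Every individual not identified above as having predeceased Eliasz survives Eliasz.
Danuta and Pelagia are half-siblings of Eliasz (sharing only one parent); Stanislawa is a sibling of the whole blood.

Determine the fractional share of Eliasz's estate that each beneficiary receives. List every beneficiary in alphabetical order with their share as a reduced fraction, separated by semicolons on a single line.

Bogdan 1/6; Danuta 1/3; Grzegorz 1/27; Ireneusz 1/9; Jolanta 1/9; Mieczyslaw 1/27; Urszula 1/27; Waclaw 1/6

No spouse, descendants, or parent survives, so the estate passes to Eliasz's siblings per stirpes.
Half-blood and whole-blood siblings take equally under the stated rule.
The estate is divided into 3 equal shares of 1/3 among Stanislawa, Danuta, Pelagia.
Stanislawa predeceased; the 1/3 allotted to Stanislawa's branch passes to Stanislawa's issue by representation.
The 1/3 is divided into 2 equal shares of 1/6 among Waclaw, Bogdan.
Waclaw is living and takes 1/6.
Bogdan is living and takes 1/6.
Danuta is living and takes 1/3.
Pelagia predeceased; the 1/3 allotted to Pelagia's branch passes to Pelagia's issue by representation.
The 1/3 is divided into 3 equal shares of 1/9 among Ireneusz, Jolanta, Agnieszka.
Ireneusz is living and takes 1/9.
Jolanta is living and takes 1/9.
Agnieszka predeceased; the 1/9 allotted to Agnieszka's branch passes to Agnieszka's issue by representation.
The 1/9 is divided into 3 equal shares of 1/27 among Urszula, Grzegorz, Mieczyslaw.
Urszula is living and takes 1/27.
Grzegorz is living and takes 1/27.
Mieczyslaw is living and takes 1/27.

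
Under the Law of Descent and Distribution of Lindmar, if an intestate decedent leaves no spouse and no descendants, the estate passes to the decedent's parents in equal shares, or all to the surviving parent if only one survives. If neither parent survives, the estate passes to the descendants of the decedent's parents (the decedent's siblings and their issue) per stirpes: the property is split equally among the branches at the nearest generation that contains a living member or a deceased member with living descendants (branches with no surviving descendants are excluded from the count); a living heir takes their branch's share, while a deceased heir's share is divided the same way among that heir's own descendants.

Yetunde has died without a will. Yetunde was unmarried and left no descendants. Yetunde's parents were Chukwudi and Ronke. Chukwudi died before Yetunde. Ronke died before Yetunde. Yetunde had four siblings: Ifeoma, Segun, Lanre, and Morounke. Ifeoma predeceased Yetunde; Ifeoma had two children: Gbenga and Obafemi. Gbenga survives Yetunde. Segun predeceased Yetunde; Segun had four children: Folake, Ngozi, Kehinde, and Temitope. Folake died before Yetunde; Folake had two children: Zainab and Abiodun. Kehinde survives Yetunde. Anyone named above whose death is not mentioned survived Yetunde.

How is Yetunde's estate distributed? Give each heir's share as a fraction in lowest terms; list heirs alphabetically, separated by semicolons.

Neither parent survives and there are no descendants, so the estate passes to Yetunde's siblings and their issue per stirpes.
The estate is divided into 4 equal shares of 1/4 among Ifeoma, Segun, Lanre, Morounke.
Ifeoma predeceased; the 1/4 allotted to Ifeoma's branch passes to Ifeoma's issue by representation.
The 1/4 is divided into 2 equal shares of 1/8 among Gbenga, Obafemi.
Gbenga is living and takes 1/8.
Obafemi is living and takes 1/8.
Segun predeceased; the 1/4 allotted to Segun's branch passes to Segun's issue by representation.
The 1/4 is divided into 4 equal shares of 1/16 among Folake, Ngozi, Kehinde, Temitope.
Folake predeceased; the 1/16 allotted to Folake's branch passes to Folake's issue by representation.
The 1/16 is divided into 2 equal shares of 1/32 among Zainab, Abiodun.
Zainab is living and takes 1/32.
Abiodun is living and takes 1/32.
Ngozi is living and takes 1/16.
Kehinde is living and takes 1/16.
Temitope is living and takes 1/16.
Lanre is living and takes 1/4.
Morounke is living and takes 1/4.

Abiodun 1/32; Gbenga 1/8; Kehinde 1/16; Lanre 1/4; Morounke 1/4; Ngozi 1/16; Obafemi 1/8; Temitope 1/16; Zainab 1/32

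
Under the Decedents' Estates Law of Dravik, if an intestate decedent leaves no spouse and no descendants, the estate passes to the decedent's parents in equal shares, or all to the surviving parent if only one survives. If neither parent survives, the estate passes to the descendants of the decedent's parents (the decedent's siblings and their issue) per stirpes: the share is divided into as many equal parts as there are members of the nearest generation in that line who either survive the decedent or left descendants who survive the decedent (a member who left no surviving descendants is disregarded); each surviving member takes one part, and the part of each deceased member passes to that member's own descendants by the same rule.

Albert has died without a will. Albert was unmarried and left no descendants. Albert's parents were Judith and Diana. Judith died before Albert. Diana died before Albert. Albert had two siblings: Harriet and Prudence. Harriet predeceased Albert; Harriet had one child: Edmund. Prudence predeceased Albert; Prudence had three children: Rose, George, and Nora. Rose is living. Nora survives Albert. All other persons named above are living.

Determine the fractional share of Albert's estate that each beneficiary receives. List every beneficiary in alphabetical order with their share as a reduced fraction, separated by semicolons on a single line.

Neither parent survives and there are no descendants, so the estate passes to Albert's siblings and their issue per stirpes.
The estate is divided into 2 equal shares of 1/2 among Harriet, Prudence.
Harriet predeceased; the 1/2 allotted to Harriet's branch passes to Harriet's issue by representation.
Edmund is the sole taker at this level and receives the full 1/2.
Prudence predeceased; the 1/2 allotted to Prudence's branch passes to Prudence's issue by representation.
The 1/2 is divided into 3 equal shares of 1/6 among Rose, George, Nora.
Rose is living and takes 1/6.
George is living and takes 1/6.
Nora is living and takes 1/6.

Edmund 1/2; George 1/6; Nora 1/6; Rose 1/6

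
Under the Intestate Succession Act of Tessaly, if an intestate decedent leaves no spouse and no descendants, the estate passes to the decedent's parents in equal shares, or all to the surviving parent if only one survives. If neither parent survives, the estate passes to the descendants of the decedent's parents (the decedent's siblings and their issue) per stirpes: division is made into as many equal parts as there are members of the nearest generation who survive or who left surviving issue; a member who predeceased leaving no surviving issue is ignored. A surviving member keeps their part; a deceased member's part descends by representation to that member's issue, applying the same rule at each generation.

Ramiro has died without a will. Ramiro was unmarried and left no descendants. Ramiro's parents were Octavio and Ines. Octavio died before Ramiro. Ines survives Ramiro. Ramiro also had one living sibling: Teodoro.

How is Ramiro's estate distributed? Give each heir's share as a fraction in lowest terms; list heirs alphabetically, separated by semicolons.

Ines 1

Only one parent, Ines, survives, so Ines takes the entire estate. The siblings take nothing because a surviving parent has priority.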